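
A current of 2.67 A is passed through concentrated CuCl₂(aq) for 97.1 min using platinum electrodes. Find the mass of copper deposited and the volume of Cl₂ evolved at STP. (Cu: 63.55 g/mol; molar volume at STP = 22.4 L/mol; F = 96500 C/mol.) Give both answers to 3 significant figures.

Q = 2.67 × 5826 = 15560 C; n(e⁻) = 15560 / 96500 = 0.1612 mol
Cathode: Cu²⁺ + 2e⁻ → Cu → n(Cu) = 0.1612/2 = 0.08060 mol → 5.12 g
Anode: 2Cl⁻ → Cl₂ + 2e⁻ → n(Cl₂) = 0.1612/2 = 0.08060 mol → 1.81 L

5.12 g Cu; 1.81 L Cl₂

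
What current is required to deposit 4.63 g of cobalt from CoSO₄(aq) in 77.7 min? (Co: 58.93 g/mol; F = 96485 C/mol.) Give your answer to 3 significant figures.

3.25 A

n(Co) = 4.63 / 58.93 = 0.07857 mol
Co²⁺ + 2e⁻ → Co, so n(e⁻) = 2 × 0.07857 = 0.1571 mol
Q = 0.1571 × 96485 = 15160 C
I = Q / t = 15160 / 4662 s = 3.25 A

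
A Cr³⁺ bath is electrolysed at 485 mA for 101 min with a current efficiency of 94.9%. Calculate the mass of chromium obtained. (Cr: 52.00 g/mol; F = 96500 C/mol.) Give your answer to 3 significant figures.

Q = 0.485 × 6060 = 2939 C
n(e⁻) = 2939 / 96500 = 0.03046 mol
Cr³⁺ + 3e⁻ → Cr, so theoretical m(Cr) = 0.01015 × 52.00 = 0.5278 g
Actual mass = 94.9% × 0.5278 = 0.501 g

0.501 g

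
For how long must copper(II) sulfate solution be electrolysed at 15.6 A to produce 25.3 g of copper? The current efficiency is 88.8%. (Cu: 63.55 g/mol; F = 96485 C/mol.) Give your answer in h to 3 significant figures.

n(Cu) = 25.3 / 63.55 = 0.3981 mol
Cu²⁺ + 2e⁻ → Cu, so n(e⁻) = 2 × 0.3981 = 0.7962 mol
Q = 0.7962 × 96485 / 0.888 = 86510 C
t = Q / I = 86510 / 15.6 = 5546 s = 1.54 h

1.54 h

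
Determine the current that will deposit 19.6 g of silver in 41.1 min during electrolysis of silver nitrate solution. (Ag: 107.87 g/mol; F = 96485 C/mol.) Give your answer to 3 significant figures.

7.11 A

n(Ag) = 19.6 / 107.87 = 0.1817 mol
Ag⁺ + e⁻ → Ag, so n(e⁻) = 0.1817 mol
Q = 0.1817 × 96485 = 17530 C
I = Q / t = 17530 / 2466 s = 7.11 A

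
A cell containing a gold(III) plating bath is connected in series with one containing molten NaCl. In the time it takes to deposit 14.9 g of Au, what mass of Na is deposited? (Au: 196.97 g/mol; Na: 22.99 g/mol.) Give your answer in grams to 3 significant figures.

5.22 g

n(Au) = 14.9 / 196.97 = 0.07565 mol
Au³⁺ + 3e⁻ → Au, so n(e⁻) = 3 × 0.07565 = 0.2270 mol
In series, the same 0.2270 mol of electrons flows through the second cell.
Na⁺ + e⁻ → Na, so n(Na) = 0.2270 mol
m(Na) = 0.2270 × 22.99 = 5.22 g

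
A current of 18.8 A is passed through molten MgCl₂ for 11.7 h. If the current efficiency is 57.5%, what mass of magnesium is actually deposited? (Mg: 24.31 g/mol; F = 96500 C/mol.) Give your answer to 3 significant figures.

57.4 g

Q = 18.8 × 42120 = 7.919×10^5 C
n(e⁻) = 7.919×10^5 / 96500 = 8.206 mol
Mg²⁺ + 2e⁻ → Mg, so theoretical m(Mg) = 4.103 × 24.31 = 99.74 g
Actual mass = 57.5% × 99.74 = 57.4 g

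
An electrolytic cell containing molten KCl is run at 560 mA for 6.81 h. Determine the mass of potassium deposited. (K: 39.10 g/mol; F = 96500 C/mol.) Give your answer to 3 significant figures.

5.56 g

Q = 0.560 A × 24516 s = 13730 C
n(e⁻) = 13730 / 96500 = 0.1423 mol
K⁺ + e⁻ → K, so n(K) = 0.1423 mol
m = 0.1423 × 39.10 = 5.56 g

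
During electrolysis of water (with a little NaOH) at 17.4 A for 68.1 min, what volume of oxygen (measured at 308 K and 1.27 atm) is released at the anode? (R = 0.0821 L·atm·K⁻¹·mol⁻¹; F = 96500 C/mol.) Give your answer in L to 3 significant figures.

Q = It = 17.4 × 4086 = 71100 C
Moles of electrons = 71100 / 96500 = 0.7368 mol
2H₂O → O₂ + 4H⁺ + 4e⁻, so n(O₂) = 0.7368 / 4 = 0.1842 mol
V = nRT/P = 0.1842 × 0.0821 × 308 / 1.27 = 3.668 L

3.67 L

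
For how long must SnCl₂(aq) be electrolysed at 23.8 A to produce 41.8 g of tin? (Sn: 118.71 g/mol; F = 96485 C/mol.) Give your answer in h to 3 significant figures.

0.793 h

n(Sn) = 41.8 / 118.71 = 0.3521 mol
Sn²⁺ + 2e⁻ → Sn, so n(e⁻) = 2 × 0.3521 = 0.7042 mol
Q = 0.7042 × 96485 = 67940 C
t = Q / I = 67940 / 23.8 = 2855 s = 0.793 h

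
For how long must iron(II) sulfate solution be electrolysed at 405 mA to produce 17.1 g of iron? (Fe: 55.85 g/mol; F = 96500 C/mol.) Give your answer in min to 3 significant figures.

2430 min

n(Fe) = 17.1 / 55.85 = 0.3062 mol
Fe²⁺ + 2e⁻ → Fe, so n(e⁻) = 2 × 0.3062 = 0.6124 mol
Q = 0.6124 × 96500 = 59100 C
t = Q / I = 59100 / 0.405 = 1.459×10^5 s = 2430 min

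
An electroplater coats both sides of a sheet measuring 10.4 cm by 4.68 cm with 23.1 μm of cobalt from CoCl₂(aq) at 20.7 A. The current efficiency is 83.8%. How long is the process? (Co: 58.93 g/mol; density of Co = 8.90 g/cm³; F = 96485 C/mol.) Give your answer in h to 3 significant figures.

Plated area = 2 × 10.4 × 4.68 = 97.34 cm²
Volume = 97.34 × 23.1×10⁻⁴ cm = 0.2249 cm³
m(Co) = 0.2249 × 8.90 = 2.002 g
n(Co) = 2.002 / 58.93 = 0.03397 mol; n(e⁻) = 2 × 0.03397 = 0.06794 mol
Q = 0.06794 × 96485 / 0.838 = 7822 C
t = 7822 / 20.7 = 377.9 s = 0.105 h

0.105 h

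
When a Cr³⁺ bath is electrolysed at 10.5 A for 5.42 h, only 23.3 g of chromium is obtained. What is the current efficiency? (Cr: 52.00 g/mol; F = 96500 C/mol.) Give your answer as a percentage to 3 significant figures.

63.3%

Q = 10.5 × 19512 = 2.049×10^5 C
n(e⁻) = 2.049×10^5 / 96500 = 2.123 mol
Cr³⁺ + 3e⁻ → Cr, so theoretical n(Cr) = 0.7077 mol → 36.80 g
Efficiency = 23.3 / 36.80 = 0.6332 = 63.3%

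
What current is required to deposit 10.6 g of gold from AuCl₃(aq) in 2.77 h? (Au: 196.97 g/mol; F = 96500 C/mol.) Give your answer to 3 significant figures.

n(Au) = 10.6 / 196.97 = 0.05382 mol
Au³⁺ + 3e⁻ → Au, so n(e⁻) = 3 × 0.05382 = 0.1615 mol
Q = 0.1615 × 96500 = 15580 C
I = Q / t = 15580 / 9972 s = 1.56 A

1.56 A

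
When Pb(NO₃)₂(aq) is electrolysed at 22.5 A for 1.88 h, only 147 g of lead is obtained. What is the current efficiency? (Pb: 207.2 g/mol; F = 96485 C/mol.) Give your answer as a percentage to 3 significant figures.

89.9%

Q = 22.5 × 6768 = 1.523×10^5 C
n(e⁻) = 1.523×10^5 / 96485 = 1.578 mol
Pb²⁺ + 2e⁻ → Pb, so theoretical n(Pb) = 0.7890 mol → 163.5 g
Efficiency = 147 / 163.5 = 0.8991 = 89.9%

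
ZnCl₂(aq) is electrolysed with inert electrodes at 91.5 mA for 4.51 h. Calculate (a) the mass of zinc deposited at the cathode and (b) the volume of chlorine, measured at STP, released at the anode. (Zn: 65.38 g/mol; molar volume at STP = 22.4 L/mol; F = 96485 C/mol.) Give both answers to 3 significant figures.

Q = 0.0915 × 16236 = 1486 C; n(e⁻) = 1486 / 96485 = 0.01540 mol
Cathode: Zn²⁺ + 2e⁻ → Zn → n(Zn) = 0.01540/2 = 0.007700 mol → 0.503 g
Anode: 2Cl⁻ → Cl₂ + 2e⁻ → n(Cl₂) = 0.01540/2 = 0.007700 mol → 0.172 L

0.503 g Zn; 0.172 L Cl₂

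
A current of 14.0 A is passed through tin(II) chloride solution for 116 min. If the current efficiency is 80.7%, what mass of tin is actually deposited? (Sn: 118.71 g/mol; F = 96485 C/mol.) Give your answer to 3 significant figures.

48.4 g

Q = 14.0 × 6960 = 97440 C
n(e⁻) = 97440 / 96485 = 1.010 mol
Sn²⁺ + 2e⁻ → Sn, so theoretical m(Sn) = 0.5050 × 118.71 = 59.95 g
Actual mass = 80.7% × 59.95 = 48.4 g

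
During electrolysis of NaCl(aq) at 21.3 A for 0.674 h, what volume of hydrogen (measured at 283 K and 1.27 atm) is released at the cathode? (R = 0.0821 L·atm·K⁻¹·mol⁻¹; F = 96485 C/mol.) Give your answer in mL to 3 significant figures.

Charge passed = 21.3 × 2426.4 = 51680 C
n(e⁻) = Q/F = 51680/96485 = 0.5356 mol
2H⁺ + 2e⁻ → H₂, so n(H₂) = 0.5356 / 2 = 0.2678 mol
V = nRT/P = 0.2678 × 0.0821 × 283 / 1.27 = 4.899 L
= 4900 mL

4900 mL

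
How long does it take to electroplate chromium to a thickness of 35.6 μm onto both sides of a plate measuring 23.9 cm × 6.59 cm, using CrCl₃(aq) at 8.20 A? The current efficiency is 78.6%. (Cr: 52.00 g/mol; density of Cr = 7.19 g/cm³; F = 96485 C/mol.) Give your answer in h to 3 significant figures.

Plated area = 2 × 23.9 × 6.59 = 315.0 cm²
Volume = 315.0 × 35.6×10⁻⁴ cm = 1.121 cm³
m(Cr) = 1.121 × 7.19 = 8.060 g
n(Cr) = 8.060 / 52.00 = 0.1550 mol; n(e⁻) = 3 × 0.1550 = 0.4650 mol
Q = 0.4650 × 96485 / 0.786 = 57080 C
t = 57080 / 8.20 = 6961 s = 1.93 h

1.93 h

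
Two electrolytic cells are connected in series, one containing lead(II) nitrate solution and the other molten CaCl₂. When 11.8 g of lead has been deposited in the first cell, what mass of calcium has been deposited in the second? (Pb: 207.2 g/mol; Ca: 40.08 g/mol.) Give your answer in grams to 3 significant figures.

2.28 g

n(Pb) = 11.8 / 207.2 = 0.05695 mol
Pb²⁺ + 2e⁻ → Pb, so n(e⁻) = 2 × 0.05695 = 0.1139 mol
The cells are in series, so the same charge (and hence the same n(e⁻) = 0.1139 mol) passes through both.
Ca²⁺ + 2e⁻ → Ca, so n(Ca) = 0.1139 / 2 = 0.05695 mol
m(Ca) = 0.05695 × 40.08 = 2.28 g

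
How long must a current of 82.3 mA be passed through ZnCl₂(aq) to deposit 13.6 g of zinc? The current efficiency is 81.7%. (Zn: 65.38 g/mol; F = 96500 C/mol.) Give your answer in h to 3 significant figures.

166 h

n(Zn) = 13.6 / 65.38 = 0.2080 mol
Zn²⁺ + 2e⁻ → Zn, so n(e⁻) = 2 × 0.2080 = 0.4160 mol
Q = 0.4160 × 96500 / 0.817 = 49140 C
t = Q / I = 49140 / 0.0823 = 5.971×10^5 s = 166 h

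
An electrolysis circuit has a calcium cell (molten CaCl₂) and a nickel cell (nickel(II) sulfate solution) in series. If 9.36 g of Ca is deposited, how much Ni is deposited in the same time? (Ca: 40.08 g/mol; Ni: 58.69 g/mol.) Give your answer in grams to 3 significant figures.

13.7 g

n(Ca) = 9.36 / 40.08 = 0.2335 mol
Ca²⁺ + 2e⁻ → Ca, so n(e⁻) = 2 × 0.2335 = 0.4670 mol
Since the cells are in series, n(e⁻) in the Ni cell is also 0.4670 mol.
Ni²⁺ + 2e⁻ → Ni, so n(Ni) = 0.4670 / 2 = 0.2335 mol
m(Ni) = 0.2335 × 58.69 = 13.7 g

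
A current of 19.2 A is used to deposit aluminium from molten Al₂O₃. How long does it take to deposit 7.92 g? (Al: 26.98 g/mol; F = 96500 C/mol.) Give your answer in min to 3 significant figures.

n(Al) = 7.92 / 26.98 = 0.2936 mol
Al³⁺ + 3e⁻ → Al, so n(e⁻) = 3 × 0.2936 = 0.8808 mol
Q = 0.8808 × 96500 = 85000 C
t = Q / I = 85000 / 19.2 = 4427 s = 73.8 min

73.8 min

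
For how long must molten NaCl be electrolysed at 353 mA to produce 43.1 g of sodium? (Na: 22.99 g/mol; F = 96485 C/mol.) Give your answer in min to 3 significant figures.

8540 min

n(Na) = 43.1 / 22.99 = 1.875 mol
Na⁺ + e⁻ → Na, so n(e⁻) = 1.875 mol
Q = 1.875 × 96485 = 1.809×10^5 C
t = Q / I = 1.809×10^5 / 0.353 = 5.125×10^5 s = 8540 min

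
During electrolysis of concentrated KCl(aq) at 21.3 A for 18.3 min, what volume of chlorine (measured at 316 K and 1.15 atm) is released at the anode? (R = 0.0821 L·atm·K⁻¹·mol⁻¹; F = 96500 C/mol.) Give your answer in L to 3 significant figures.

2.73 L

Q = It = 21.3 × 1098 = 23390 C
Moles of electrons = 23390 / 96500 = 0.2424 mol
2Cl⁻ → Cl₂ + 2e⁻, so n(Cl₂) = 0.2424 / 2 = 0.1212 mol
V = nRT/P = 0.1212 × 0.0821 × 316 / 1.15 = 2.734 L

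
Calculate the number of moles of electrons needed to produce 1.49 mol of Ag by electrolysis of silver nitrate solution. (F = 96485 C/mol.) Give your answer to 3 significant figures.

1.49 mol

Ag⁺ + e⁻ → Ag, so n(e⁻) = 1 × 1.49 = 1.490 mol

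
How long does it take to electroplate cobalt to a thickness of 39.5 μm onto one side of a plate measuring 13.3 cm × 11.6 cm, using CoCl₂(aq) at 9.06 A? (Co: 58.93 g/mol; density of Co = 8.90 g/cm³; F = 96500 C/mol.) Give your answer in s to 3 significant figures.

1960 s

Plated area = 13.3 × 11.6 = 154.3 cm²
Volume = 154.3 × 39.5×10⁻⁴ cm = 0.6095 cm³
m(Co) = 0.6095 × 8.90 = 5.425 g
n(Co) = 5.425 / 58.93 = 0.09206 mol; n(e⁻) = 2 × 0.09206 = 0.1841 mol
Q = 0.1841 × 96500 = 17770 C
t = 17770 / 9.06 = 1961 s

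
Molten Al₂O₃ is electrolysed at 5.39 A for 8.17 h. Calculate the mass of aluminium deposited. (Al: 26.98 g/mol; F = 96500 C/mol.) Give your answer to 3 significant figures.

14.8 g

Charge passed = 5.39 × 29412 = 1.585×10^5 C
Moles of electrons = 1.585×10^5 / 96500 = 1.642 mol
Al³⁺ + 3e⁻ → Al, so n(Al) = 1.642 / 3 = 0.5473 mol
m = 0.5473 × 26.98 = 14.8 g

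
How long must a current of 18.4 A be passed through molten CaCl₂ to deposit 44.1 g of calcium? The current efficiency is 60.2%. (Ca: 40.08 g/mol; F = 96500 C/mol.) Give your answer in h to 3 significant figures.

5.33 h

n(Ca) = 44.1 / 40.08 = 1.100 mol
Ca²⁺ + 2e⁻ → Ca, so n(e⁻) = 2 × 1.100 = 2.200 mol
Q = 2.200 × 96500 / 0.602 = 3.527×10^5 C
t = Q / I = 3.527×10^5 / 18.4 = 19170 s = 5.33 h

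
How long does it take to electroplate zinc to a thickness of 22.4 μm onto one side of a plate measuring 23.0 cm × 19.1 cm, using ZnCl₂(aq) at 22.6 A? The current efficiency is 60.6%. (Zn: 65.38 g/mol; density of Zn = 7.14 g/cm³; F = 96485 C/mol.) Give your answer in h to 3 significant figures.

Plated area = 23.0 × 19.1 = 439.3 cm²
Volume = 439.3 × 22.4×10⁻⁴ cm = 0.9840 cm³
m(Zn) = 0.9840 × 7.14 = 7.026 g
n(Zn) = 7.026 / 65.38 = 0.1075 mol; n(e⁻) = 2 × 0.1075 = 0.2150 mol
Q = 0.2150 × 96485 / 0.606 = 34230 C
t = 34230 / 22.6 = 1515 s = 0.421 h

0.421 h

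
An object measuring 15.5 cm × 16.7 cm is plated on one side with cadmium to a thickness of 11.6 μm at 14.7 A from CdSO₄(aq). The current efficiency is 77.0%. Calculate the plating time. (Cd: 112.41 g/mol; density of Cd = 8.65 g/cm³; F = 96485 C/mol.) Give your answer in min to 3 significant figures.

6.57 min

Plated area = 15.5 × 16.7 = 258.9 cm²
Volume = 258.9 × 11.6×10⁻⁴ cm = 0.3003 cm³
m(Cd) = 0.3003 × 8.65 = 2.598 g
n(Cd) = 2.598 / 112.41 = 0.02311 mol; n(e⁻) = 2 × 0.02311 = 0.04622 mol
Q = 0.04622 × 96485 / 0.770 = 5792 C
t = 5792 / 14.7 = 394.0 s = 6.57 min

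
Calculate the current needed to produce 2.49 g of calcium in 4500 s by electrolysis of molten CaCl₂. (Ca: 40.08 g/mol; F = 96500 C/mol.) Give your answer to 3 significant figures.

n(Ca) = 2.49 / 40.08 = 0.06213 mol
Ca²⁺ + 2e⁻ → Ca, so n(e⁻) = 2 × 0.06213 = 0.1243 mol
Q = 0.1243 × 96500 = 11990 C
I = Q / t = 11990 / 4500 s = 2.66 A

2.66 A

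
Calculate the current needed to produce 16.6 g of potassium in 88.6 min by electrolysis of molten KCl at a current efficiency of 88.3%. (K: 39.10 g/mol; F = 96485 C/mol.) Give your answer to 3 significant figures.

8.73 A

n(K) = 16.6 / 39.10 = 0.4246 mol
K⁺ + e⁻ → K, so n(e⁻) = 0.4246 mol
Q = 0.4246 × 96485 / 0.883 = 46400 C
I = Q / t = 46400 / 5316 s = 8.73 A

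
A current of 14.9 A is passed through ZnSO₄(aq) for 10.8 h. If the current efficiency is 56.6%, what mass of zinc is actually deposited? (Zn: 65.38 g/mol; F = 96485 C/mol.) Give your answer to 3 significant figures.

111 g

Q = 14.9 × 38880 = 5.793×10^5 C
n(e⁻) = 5.793×10^5 / 96485 = 6.004 mol
Zn²⁺ + 2e⁻ → Zn, so theoretical m(Zn) = 3.002 × 65.38 = 196.3 g
Actual mass = 56.6% × 196.3 = 111 g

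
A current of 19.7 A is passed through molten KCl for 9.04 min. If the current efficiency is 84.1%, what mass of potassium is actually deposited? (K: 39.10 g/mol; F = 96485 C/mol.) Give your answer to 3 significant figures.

Q = 19.7 × 542.4 = 10690 C
n(e⁻) = 10690 / 96485 = 0.1108 mol
K⁺ + e⁻ → K, so theoretical m(K) = 0.1108 × 39.10 = 4.332 g
Actual mass = 84.1% × 4.332 = 3.64 g

3.64 g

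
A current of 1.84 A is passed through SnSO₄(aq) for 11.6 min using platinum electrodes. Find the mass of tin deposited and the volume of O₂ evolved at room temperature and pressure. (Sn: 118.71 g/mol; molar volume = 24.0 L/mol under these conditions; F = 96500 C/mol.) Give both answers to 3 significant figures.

Q = 1.84 × 696 = 1281 C; n(e⁻) = 1281 / 96500 = 0.01327 mol
Cathode: Sn²⁺ + 2e⁻ → Sn → n(Sn) = 0.01327/2 = 0.006635 mol → 0.788 g
Anode: 2H₂O → O₂ + 4H⁺ + 4e⁻ → n(O₂) = 0.01327/4 = 0.003318 mol → 0.0796 L

0.788 g Sn; 0.0796 L O₂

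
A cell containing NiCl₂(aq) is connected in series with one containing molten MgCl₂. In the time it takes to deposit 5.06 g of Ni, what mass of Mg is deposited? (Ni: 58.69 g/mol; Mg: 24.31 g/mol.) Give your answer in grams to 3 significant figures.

n(Ni) = 5.06 / 58.69 = 0.08622 mol
Ni²⁺ + 2e⁻ → Ni, so n(e⁻) = 2 × 0.08622 = 0.1724 mol
In series, the same 0.1724 mol of electrons flows through the second cell.
Mg²⁺ + 2e⁻ → Mg, so n(Mg) = 0.1724 / 2 = 0.08620 mol
m(Mg) = 0.08620 × 24.31 = 2.10 g

2.10 g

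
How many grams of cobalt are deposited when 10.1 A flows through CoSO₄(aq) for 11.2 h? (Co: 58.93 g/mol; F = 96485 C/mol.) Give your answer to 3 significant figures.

124 g

Q = It = 10.1 × 40320 = 4.072×10^5 C
n(e⁻) = Q/F = 4.072×10^5/96485 = 4.220 mol
Co²⁺ + 2e⁻ → Co, so n(Co) = 4.220 / 2 = 2.110 mol
m = 2.110 × 58.93 = 124 g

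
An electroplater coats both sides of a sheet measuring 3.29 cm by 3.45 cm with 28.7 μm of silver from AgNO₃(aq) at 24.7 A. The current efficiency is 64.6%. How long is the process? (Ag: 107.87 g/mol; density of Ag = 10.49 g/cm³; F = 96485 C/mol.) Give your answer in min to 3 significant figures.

0.639 min

Plated area = 2 × 3.29 × 3.45 = 22.70 cm²
Volume = 22.70 × 28.7×10⁻⁴ cm = 0.06515 cm³
m(Ag) = 0.06515 × 10.49 = 0.6834 g
n(Ag) = 0.6834 / 107.87 = 0.006335 mol; n(e⁻) = 0.006335 mol
Q = 0.006335 × 96485 / 0.646 = 946.2 C
t = 946.2 / 24.7 = 38.31 s = 0.639 min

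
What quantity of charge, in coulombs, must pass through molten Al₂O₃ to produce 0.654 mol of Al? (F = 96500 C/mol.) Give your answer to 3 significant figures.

1.89×10^5 C

Al³⁺ + 3e⁻ → Al, so n(e⁻) = 3 × 0.654 = 1.962 mol
Q = 1.962 × 96500 = 1.893×10^5 C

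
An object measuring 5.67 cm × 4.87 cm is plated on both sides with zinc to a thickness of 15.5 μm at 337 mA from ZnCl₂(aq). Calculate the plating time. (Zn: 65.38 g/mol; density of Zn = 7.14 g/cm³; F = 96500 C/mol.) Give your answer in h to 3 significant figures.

1.49 h

Plated area = 2 × 5.67 × 4.87 = 55.23 cm²
Volume = 55.23 × 15.5×10⁻⁴ cm = 0.08561 cm³
m(Zn) = 0.08561 × 7.14 = 0.6113 g
n(Zn) = 0.6113 / 65.38 = 0.009350 mol; n(e⁻) = 2 × 0.009350 = 0.01870 mol
Q = 0.01870 × 96500 = 1805 C
t = 1805 / 0.337 = 5356 s = 1.49 h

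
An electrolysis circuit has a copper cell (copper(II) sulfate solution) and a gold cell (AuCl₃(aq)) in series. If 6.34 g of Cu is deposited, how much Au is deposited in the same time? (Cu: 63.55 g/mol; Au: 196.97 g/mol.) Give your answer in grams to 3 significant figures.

n(Cu) = 6.34 / 63.55 = 0.09976 mol
Cu²⁺ + 2e⁻ → Cu, so n(e⁻) = 2 × 0.09976 = 0.1995 mol
The cells are in series, so the same charge (and hence the same n(e⁻) = 0.1995 mol) passes through both.
Au³⁺ + 3e⁻ → Au, so n(Au) = 0.1995 / 3 = 0.06650 mol
m(Au) = 0.06650 × 196.97 = 13.1 g

13.1 g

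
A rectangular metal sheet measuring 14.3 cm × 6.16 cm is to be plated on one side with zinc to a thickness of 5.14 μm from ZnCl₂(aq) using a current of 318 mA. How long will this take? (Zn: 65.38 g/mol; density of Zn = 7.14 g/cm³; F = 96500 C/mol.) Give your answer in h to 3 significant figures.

Plated area = 14.3 × 6.16 = 88.09 cm²
Volume = 88.09 × 5.14×10⁻⁴ cm = 0.04528 cm³
m(Zn) = 0.04528 × 7.14 = 0.3233 g
n(Zn) = 0.3233 / 65.38 = 0.004945 mol; n(e⁻) = 2 × 0.004945 = 0.009890 mol
Q = 0.009890 × 96500 = 954.4 C
t = 954.4 / 0.318 = 3001 s = 0.834 h

0.834 h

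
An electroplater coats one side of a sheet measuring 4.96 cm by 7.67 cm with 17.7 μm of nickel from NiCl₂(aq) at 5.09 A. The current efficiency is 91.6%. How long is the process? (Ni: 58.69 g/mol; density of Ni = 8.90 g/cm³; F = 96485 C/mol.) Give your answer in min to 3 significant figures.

Plated area = 4.96 × 7.67 = 38.04 cm²
Volume = 38.04 × 17.7×10⁻⁴ cm = 0.06733 cm³
m(Ni) = 0.06733 × 8.90 = 0.5992 g
n(Ni) = 0.5992 / 58.69 = 0.01021 mol; n(e⁻) = 2 × 0.01021 = 0.02042 mol
Q = 0.02042 × 96485 / 0.916 = 2151 C
t = 2151 / 5.09 = 422.6 s = 7.04 min

7.04 min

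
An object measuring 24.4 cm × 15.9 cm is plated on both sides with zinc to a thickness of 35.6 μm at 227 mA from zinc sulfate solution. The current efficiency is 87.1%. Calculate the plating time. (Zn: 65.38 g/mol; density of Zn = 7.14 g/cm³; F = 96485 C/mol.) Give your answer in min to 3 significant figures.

4910 min

Plated area = 2 × 24.4 × 15.9 = 775.9 cm²
Volume = 775.9 × 35.6×10⁻⁴ cm = 2.762 cm³
m(Zn) = 2.762 × 7.14 = 19.72 g
n(Zn) = 19.72 / 65.38 = 0.3016 mol; n(e⁻) = 2 × 0.3016 = 0.6032 mol
Q = 0.6032 × 96485 / 0.871 = 66820 C
t = 66820 / 0.227 = 2.944×10^5 s = 4910 min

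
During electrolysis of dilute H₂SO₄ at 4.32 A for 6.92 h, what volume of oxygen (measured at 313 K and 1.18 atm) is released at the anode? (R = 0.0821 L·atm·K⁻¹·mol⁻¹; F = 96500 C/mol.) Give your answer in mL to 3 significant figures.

6070 mL

Q = It = 4.32 × 24912 = 1.076×10^5 C
Moles of electrons = 1.076×10^5 / 96500 = 1.115 mol
2H₂O → O₂ + 4H⁺ + 4e⁻, so n(O₂) = 1.115 / 4 = 0.2788 mol
V = nRT/P = 0.2788 × 0.0821 × 313 / 1.18 = 6.072 L
= 6070 mL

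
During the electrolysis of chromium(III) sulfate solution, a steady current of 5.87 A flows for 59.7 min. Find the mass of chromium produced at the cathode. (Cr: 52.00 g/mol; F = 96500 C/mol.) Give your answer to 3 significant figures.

3.78 g

Q = It = 5.87 × 3582 = 21030 C
Moles of electrons = 21030 / 96500 = 0.2179 mol
Cr³⁺ + 3e⁻ → Cr, so n(Cr) = 0.2179 / 3 = 0.07263 mol
m = 0.07263 × 52.00 = 3.78 g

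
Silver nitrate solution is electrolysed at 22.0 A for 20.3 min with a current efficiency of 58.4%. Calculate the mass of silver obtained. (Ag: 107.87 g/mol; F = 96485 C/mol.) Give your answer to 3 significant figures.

Q = 22.0 × 1218 = 26800 C
n(e⁻) = 26800 / 96485 = 0.2778 mol
Ag⁺ + e⁻ → Ag, so theoretical m(Ag) = 0.2778 × 107.87 = 29.97 g
Actual mass = 58.4% × 29.97 = 17.5 g

17.5 g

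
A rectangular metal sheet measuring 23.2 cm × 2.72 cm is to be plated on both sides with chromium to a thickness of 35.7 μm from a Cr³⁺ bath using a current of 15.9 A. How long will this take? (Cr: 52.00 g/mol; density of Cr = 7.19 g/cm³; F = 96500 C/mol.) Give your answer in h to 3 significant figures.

Plated area = 2 × 23.2 × 2.72 = 126.2 cm²
Volume = 126.2 × 35.7×10⁻⁴ cm = 0.4505 cm³
m(Cr) = 0.4505 × 7.19 = 3.239 g
n(Cr) = 3.239 / 52.00 = 0.06229 mol; n(e⁻) = 3 × 0.06229 = 0.1869 mol
Q = 0.1869 × 96500 = 18040 C
t = 18040 / 15.9 = 1135 s = 0.315 h

0.315 h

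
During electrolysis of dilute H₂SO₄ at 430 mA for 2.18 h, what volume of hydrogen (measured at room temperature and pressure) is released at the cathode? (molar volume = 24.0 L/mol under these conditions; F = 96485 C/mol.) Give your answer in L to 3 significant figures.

Q = 0.430 A × 7848 s = 3375 C
n(e⁻) = Q/F = 3375/96485 = 0.03498 mol
2H⁺ + 2e⁻ → H₂, so n(H₂) = 0.03498 / 2 = 0.01749 mol
V = 0.01749 × 24.0 = 0.4198 L

0.420 L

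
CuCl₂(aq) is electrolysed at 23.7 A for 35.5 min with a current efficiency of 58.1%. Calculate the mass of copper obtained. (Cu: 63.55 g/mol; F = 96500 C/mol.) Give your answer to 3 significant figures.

Q = 23.7 × 2130 = 50480 C
n(e⁻) = 50480 / 96500 = 0.5231 mol
Cu²⁺ + 2e⁻ → Cu, so theoretical m(Cu) = 0.2616 × 63.55 = 16.62 g
Actual mass = 58.1% × 16.62 = 9.66 g

9.66 g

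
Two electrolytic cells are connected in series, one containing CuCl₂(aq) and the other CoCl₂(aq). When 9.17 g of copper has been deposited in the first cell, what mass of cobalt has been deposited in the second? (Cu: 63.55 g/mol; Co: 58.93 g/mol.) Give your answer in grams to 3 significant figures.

8.50 g

n(Cu) = 9.17 / 63.55 = 0.1443 mol
Cu²⁺ + 2e⁻ → Cu, so n(e⁻) = 2 × 0.1443 = 0.2886 mol
In series, the same 0.2886 mol of electrons flows through the second cell.
Co²⁺ + 2e⁻ → Co, so n(Co) = 0.2886 / 2 = 0.1443 mol
m(Co) = 0.1443 × 58.93 = 8.50 g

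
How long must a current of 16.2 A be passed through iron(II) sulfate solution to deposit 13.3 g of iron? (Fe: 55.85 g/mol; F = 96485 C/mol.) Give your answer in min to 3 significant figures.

47.3 min

n(Fe) = 13.3 / 55.85 = 0.2381 mol
Fe²⁺ + 2e⁻ → Fe, so n(e⁻) = 2 × 0.2381 = 0.4762 mol
Q = 0.4762 × 96485 = 45950 C
t = Q / I = 45950 / 16.2 = 2836 s = 47.3 min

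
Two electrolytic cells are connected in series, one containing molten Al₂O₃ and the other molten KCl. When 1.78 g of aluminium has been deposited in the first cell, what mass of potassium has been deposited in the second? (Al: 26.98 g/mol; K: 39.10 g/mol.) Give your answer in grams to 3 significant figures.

7.74 g

n(Al) = 1.78 / 26.98 = 0.06597 mol
Al³⁺ + 3e⁻ → Al, so n(e⁻) = 3 × 0.06597 = 0.1979 mol
Since the cells are in series, n(e⁻) in the K cell is also 0.1979 mol.
K⁺ + e⁻ → K, so n(K) = 0.1979 mol
m(K) = 0.1979 × 39.10 = 7.74 g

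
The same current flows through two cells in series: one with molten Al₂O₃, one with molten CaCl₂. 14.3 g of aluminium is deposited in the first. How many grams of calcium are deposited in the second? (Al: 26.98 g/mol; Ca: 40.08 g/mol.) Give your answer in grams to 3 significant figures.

n(Al) = 14.3 / 26.98 = 0.5300 mol
Al³⁺ + 3e⁻ → Al, so n(e⁻) = 3 × 0.5300 = 1.590 mol
In series, the same 1.590 mol of electrons flows through the second cell.
Ca²⁺ + 2e⁻ → Ca, so n(Ca) = 1.590 / 2 = 0.7950 mol
m(Ca) = 0.7950 × 40.08 = 31.9 g

31.9 g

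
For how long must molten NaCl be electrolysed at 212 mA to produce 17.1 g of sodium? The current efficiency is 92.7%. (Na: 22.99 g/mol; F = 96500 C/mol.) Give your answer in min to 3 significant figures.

n(Na) = 17.1 / 22.99 = 0.7438 mol
Na⁺ + e⁻ → Na, so n(e⁻) = 0.7438 mol
Q = 0.7438 × 96500 / 0.927 = 77430 C
t = Q / I = 77430 / 0.212 = 3.652×10^5 s = 6090 min

6090 min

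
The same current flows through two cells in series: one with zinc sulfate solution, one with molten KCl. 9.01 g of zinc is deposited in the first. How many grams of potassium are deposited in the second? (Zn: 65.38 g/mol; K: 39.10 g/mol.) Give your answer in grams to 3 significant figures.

10.8 g

n(Zn) = 9.01 / 65.38 = 0.1378 mol
Zn²⁺ + 2e⁻ → Zn, so n(e⁻) = 2 × 0.1378 = 0.2756 mol
The cells are in series, so the same charge (and hence the same n(e⁻) = 0.2756 mol) passes through both.
K⁺ + e⁻ → K, so n(K) = 0.2756 mol
m(K) = 0.2756 × 39.10 = 10.8 g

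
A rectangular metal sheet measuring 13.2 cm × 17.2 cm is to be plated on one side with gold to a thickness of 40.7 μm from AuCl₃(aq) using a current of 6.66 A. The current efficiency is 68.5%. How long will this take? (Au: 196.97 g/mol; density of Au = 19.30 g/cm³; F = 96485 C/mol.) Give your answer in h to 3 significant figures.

1.60 h

Plated area = 13.2 × 17.2 = 227.0 cm²
Volume = 227.0 × 40.7×10⁻⁴ cm = 0.9239 cm³
m(Au) = 0.9239 × 19.30 = 17.83 g
n(Au) = 17.83 / 196.97 = 0.09052 mol; n(e⁻) = 3 × 0.09052 = 0.2716 mol
Q = 0.2716 × 96485 / 0.685 = 38260 C
t = 38260 / 6.66 = 5745 s = 1.60 h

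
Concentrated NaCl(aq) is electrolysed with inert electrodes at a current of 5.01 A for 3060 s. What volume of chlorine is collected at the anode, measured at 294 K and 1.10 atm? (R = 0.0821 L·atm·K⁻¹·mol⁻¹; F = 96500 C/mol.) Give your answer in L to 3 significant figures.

1.74 L

Q = 5.01 A × 3060 s = 15330 C
Moles of electrons = 15330 / 96500 = 0.1589 mol
2Cl⁻ → Cl₂ + 2e⁻, so n(Cl₂) = 0.1589 / 2 = 0.07945 mol
V = nRT/P = 0.07945 × 0.0821 × 294 / 1.10 = 1.743 L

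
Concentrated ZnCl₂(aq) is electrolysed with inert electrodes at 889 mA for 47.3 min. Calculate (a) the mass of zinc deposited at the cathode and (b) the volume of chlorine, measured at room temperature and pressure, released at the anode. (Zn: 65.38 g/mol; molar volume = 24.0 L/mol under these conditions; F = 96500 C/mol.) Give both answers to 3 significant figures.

0.855 g Zn; 0.314 L Cl₂

Q = 0.889 × 2838 = 2523 C; n(e⁻) = 2523 / 96500 = 0.02615 mol
Cathode: Zn²⁺ + 2e⁻ → Zn → n(Zn) = 0.02615/2 = 0.01308 mol → 0.855 g
Anode: 2Cl⁻ → Cl₂ + 2e⁻ → n(Cl₂) = 0.02615/2 = 0.01308 mol → 0.314 L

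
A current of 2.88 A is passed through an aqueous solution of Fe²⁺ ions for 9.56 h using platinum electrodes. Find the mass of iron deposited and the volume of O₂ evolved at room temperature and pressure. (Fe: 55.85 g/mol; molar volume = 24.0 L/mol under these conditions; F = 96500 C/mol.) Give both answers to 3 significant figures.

Q = 2.88 × 34416 = 99120 C; n(e⁻) = 99120 / 96500 = 1.027 mol
Cathode: Fe²⁺ + 2e⁻ → Fe → n(Fe) = 1.027/2 = 0.5135 mol → 28.7 g
Anode: 2H₂O → O₂ + 4H⁺ + 4e⁻ → n(O₂) = 1.027/4 = 0.2568 mol → 6.16 L

28.7 g Fe; 6.16 L O₂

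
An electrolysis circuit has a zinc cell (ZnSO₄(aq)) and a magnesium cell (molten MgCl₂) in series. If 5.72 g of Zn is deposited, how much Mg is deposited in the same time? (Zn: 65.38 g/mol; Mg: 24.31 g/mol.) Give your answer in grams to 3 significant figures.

n(Zn) = 5.72 / 65.38 = 0.08749 mol
Zn²⁺ + 2e⁻ → Zn, so n(e⁻) = 2 × 0.08749 = 0.1750 mol
The cells are in series, so the same charge (and hence the same n(e⁻) = 0.1750 mol) passes through both.
Mg²⁺ + 2e⁻ → Mg, so n(Mg) = 0.1750 / 2 = 0.08750 mol
m(Mg) = 0.08750 × 24.31 = 2.13 g

2.13 g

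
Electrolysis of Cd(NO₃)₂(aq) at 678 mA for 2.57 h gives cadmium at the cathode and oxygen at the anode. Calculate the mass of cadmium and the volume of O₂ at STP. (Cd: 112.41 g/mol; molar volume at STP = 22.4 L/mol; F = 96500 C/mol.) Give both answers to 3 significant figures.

3.65 g Cd; 0.364 L O₂

Q = 0.678 × 9252 = 6273 C; n(e⁻) = 6273 / 96500 = 0.06501 mol
Cathode: Cd²⁺ + 2e⁻ → Cd → n(Cd) = 0.06501/2 = 0.03251 mol → 3.65 g
Anode: 2H₂O → O₂ + 4H⁺ + 4e⁻ → n(O₂) = 0.06501/4 = 0.01625 mol → 0.364 L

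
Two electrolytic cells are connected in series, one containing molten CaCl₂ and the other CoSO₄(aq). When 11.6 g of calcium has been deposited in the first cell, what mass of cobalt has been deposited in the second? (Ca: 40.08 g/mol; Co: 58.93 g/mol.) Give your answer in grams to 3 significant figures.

n(Ca) = 11.6 / 40.08 = 0.2894 mol
Ca²⁺ + 2e⁻ → Ca, so n(e⁻) = 2 × 0.2894 = 0.5788 mol
In series, the same 0.5788 mol of electrons flows through the second cell.
Co²⁺ + 2e⁻ → Co, so n(Co) = 0.5788 / 2 = 0.2894 mol
m(Co) = 0.2894 × 58.93 = 17.1 g

17.1 g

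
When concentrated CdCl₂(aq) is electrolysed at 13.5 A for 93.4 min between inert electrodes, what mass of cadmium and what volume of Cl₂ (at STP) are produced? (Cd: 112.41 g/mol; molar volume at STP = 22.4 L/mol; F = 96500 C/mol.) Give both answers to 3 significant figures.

Q = 13.5 × 5604 = 75650 C; n(e⁻) = 75650 / 96500 = 0.7839 mol
Cathode: Cd²⁺ + 2e⁻ → Cd → n(Cd) = 0.7839/2 = 0.3920 mol → 44.1 g
Anode: 2Cl⁻ → Cl₂ + 2e⁻ → n(Cl₂) = 0.7839/2 = 0.3920 mol → 8.78 L

44.1 g Cd; 8.78 L Cl₂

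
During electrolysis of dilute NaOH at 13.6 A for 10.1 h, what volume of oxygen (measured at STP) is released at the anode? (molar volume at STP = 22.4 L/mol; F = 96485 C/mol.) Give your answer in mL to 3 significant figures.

Q = 13.6 A × 36360 s = 4.945×10^5 C
n(e⁻) = 4.945×10^5 / 96485 = 5.125 mol
2H₂O → O₂ + 4H⁺ + 4e⁻, so n(O₂) = 5.125 / 4 = 1.281 mol
V = 1.281 × 22.4 = 28.69 L
= 28700 mL

28700 mL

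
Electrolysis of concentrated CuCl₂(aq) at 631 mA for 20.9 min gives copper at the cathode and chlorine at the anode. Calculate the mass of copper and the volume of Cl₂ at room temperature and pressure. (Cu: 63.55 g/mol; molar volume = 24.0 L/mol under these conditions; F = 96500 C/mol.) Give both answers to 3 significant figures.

Q = 0.631 × 1254 = 791.3 C; n(e⁻) = 791.3 / 96500 = 0.008200 mol
Cathode: Cu²⁺ + 2e⁻ → Cu → n(Cu) = 0.008200/2 = 0.004100 mol → 0.261 g
Anode: 2Cl⁻ → Cl₂ + 2e⁻ → n(Cl₂) = 0.008200/2 = 0.004100 mol → 0.0984 L

0.261 g Cu; 0.0984 L Cl₂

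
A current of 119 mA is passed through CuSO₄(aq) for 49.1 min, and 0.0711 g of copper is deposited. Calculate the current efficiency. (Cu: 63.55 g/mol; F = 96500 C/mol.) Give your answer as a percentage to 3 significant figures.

Q = 0.119 × 2946 = 350.6 C
n(e⁻) = 350.6 / 96500 = 0.003633 mol
Cu²⁺ + 2e⁻ → Cu, so theoretical n(Cu) = 0.001817 mol → 0.1155 g
Efficiency = 0.0711 / 0.1155 = 0.6156 = 61.6%

61.6%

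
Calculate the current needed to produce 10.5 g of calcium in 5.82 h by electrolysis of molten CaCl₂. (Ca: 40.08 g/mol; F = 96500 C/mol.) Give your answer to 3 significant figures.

2.41 A

n(Ca) = 10.5 / 40.08 = 0.2620 mol
Ca²⁺ + 2e⁻ → Ca, so n(e⁻) = 2 × 0.2620 = 0.5240 mol
Q = 0.5240 × 96500 = 50570 C
I = Q / t = 50570 / 20952 s = 2.41 A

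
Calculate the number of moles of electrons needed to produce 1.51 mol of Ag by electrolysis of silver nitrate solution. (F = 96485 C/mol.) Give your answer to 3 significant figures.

1.51 mol

Ag⁺ + e⁻ → Ag, so n(e⁻) = 1 × 1.51 = 1.510 mol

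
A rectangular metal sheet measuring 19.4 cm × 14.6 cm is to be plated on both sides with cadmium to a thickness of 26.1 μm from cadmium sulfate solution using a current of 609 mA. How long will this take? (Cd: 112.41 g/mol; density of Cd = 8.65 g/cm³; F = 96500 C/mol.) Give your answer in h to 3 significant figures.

Plated area = 2 × 19.4 × 14.6 = 566.5 cm²
Volume = 566.5 × 26.1×10⁻⁴ cm = 1.479 cm³
m(Cd) = 1.479 × 8.65 = 12.79 g
n(Cd) = 12.79 / 112.41 = 0.1138 mol; n(e⁻) = 2 × 0.1138 = 0.2276 mol
Q = 0.2276 × 96500 = 21960 C
t = 21960 / 0.609 = 36060 s = 10.0 h

10.0 h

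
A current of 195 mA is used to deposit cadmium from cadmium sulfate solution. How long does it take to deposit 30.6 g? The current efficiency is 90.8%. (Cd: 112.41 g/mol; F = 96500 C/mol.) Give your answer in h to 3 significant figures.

n(Cd) = 30.6 / 112.41 = 0.2722 mol
Cd²⁺ + 2e⁻ → Cd, so n(e⁻) = 2 × 0.2722 = 0.5444 mol
Q = 0.5444 × 96500 / 0.908 = 57860 C
t = Q / I = 57860 / 0.195 = 2.967×10^5 s = 82.4 h

82.4 h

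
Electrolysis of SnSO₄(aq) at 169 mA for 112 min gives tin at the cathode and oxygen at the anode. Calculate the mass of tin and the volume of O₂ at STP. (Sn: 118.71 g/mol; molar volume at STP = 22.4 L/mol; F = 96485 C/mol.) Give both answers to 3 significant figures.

0.699 g Sn; 0.0659 L O₂

Q = 0.169 × 6720 = 1136 C; n(e⁻) = 1136 / 96485 = 0.01177 mol
Cathode: Sn²⁺ + 2e⁻ → Sn → n(Sn) = 0.01177/2 = 0.005885 mol → 0.699 g
Anode: 2H₂O → O₂ + 4H⁺ + 4e⁻ → n(O₂) = 0.01177/4 = 0.002943 mol → 0.0659 L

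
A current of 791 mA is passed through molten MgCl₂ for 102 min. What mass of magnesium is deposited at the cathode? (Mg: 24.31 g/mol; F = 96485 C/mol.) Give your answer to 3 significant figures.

Charge passed = 0.791 × 6120 = 4841 C
n(e⁻) = Q/F = 4841/96485 = 0.05017 mol
Mg²⁺ + 2e⁻ → Mg, so n(Mg) = 0.05017 / 2 = 0.02509 mol
m = 0.02509 × 24.31 = 0.610 g

0.610 g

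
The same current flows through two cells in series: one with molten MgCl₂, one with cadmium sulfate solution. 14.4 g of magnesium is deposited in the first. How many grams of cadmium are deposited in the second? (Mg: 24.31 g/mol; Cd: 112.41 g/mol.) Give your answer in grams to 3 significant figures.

n(Mg) = 14.4 / 24.31 = 0.5923 mol
Mg²⁺ + 2e⁻ → Mg, so n(e⁻) = 2 × 0.5923 = 1.185 mol
Since the cells are in series, n(e⁻) in the Cd cell is also 1.185 mol.
Cd²⁺ + 2e⁻ → Cd, so n(Cd) = 1.185 / 2 = 0.5925 mol
m(Cd) = 0.5925 × 112.41 = 66.6 g

66.6 g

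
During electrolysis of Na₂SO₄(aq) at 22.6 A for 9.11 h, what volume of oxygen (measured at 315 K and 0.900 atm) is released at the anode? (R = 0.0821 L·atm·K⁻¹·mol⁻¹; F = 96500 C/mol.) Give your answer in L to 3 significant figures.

55.2 L

Charge passed = 22.6 × 32796 = 7.412×10^5 C
n(e⁻) = 7.412×10^5 / 96500 = 7.681 mol
2H₂O → O₂ + 4H⁺ + 4e⁻, so n(O₂) = 7.681 / 4 = 1.920 mol
V = nRT/P = 1.920 × 0.0821 × 315 / 0.900 = 55.17 L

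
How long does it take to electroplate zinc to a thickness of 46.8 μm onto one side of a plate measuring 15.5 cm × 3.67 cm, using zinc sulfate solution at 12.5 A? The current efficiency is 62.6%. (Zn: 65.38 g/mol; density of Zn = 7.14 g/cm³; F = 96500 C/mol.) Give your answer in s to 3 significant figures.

717 s

Plated area = 15.5 × 3.67 = 56.89 cm²
Volume = 56.89 × 46.8×10⁻⁴ cm = 0.2662 cm³
m(Zn) = 0.2662 × 7.14 = 1.901 g
n(Zn) = 1.901 / 65.38 = 0.02908 mol; n(e⁻) = 2 × 0.02908 = 0.05816 mol
Q = 0.05816 × 96500 / 0.626 = 8966 C
t = 8966 / 12.5 = 717.3 s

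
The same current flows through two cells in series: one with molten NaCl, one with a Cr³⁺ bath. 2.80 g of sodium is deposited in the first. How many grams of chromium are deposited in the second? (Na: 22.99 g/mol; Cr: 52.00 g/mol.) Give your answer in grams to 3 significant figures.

n(Na) = 2.80 / 22.99 = 0.1218 mol
Na⁺ + e⁻ → Na, so n(e⁻) = 0.1218 mol
In series, the same 0.1218 mol of electrons flows through the second cell.
Cr³⁺ + 3e⁻ → Cr, so n(Cr) = 0.1218 / 3 = 0.04060 mol
m(Cr) = 0.04060 × 52.00 = 2.11 g

2.11 g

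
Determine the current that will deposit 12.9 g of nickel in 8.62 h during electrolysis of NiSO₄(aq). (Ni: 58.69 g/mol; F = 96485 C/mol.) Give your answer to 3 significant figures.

n(Ni) = 12.9 / 58.69 = 0.2198 mol
Ni²⁺ + 2e⁻ → Ni, so n(e⁻) = 2 × 0.2198 = 0.4396 mol
Q = 0.4396 × 96485 = 42410 C
I = Q / t = 42410 / 31032 s = 1.37 A

1.37 A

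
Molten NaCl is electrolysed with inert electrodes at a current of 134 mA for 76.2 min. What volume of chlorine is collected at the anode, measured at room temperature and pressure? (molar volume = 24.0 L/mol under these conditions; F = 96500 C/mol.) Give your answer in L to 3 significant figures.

Q = 0.134 A × 4572 s = 612.6 C
Moles of electrons = 612.6 / 96500 = 0.006348 mol
2Cl⁻ → Cl₂ + 2e⁻, so n(Cl₂) = 0.006348 / 2 = 0.003174 mol
V = 0.003174 × 24.0 = 0.07618 L

0.0762 L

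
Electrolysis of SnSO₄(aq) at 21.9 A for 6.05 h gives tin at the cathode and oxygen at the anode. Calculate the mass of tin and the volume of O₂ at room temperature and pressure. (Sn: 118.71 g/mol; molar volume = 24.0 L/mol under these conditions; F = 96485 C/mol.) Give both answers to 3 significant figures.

Q = 21.9 × 21780 = 4.770×10^5 C; n(e⁻) = 4.770×10^5 / 96485 = 4.944 mol
Cathode: Sn²⁺ + 2e⁻ → Sn → n(Sn) = 4.944/2 = 2.472 mol → 293 g
Anode: 2H₂O → O₂ + 4H⁺ + 4e⁻ → n(O₂) = 4.944/4 = 1.236 mol → 29.7 L

293 g Sn; 29.7 L O₂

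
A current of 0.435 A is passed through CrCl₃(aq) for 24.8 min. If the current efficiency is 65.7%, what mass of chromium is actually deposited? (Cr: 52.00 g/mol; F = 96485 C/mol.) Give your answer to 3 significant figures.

0.0764 g

Q = 0.435 × 1488 = 647.3 C
n(e⁻) = 647.3 / 96485 = 0.006709 mol
Cr³⁺ + 3e⁻ → Cr, so theoretical m(Cr) = 0.002236 × 52.00 = 0.1163 g
Actual mass = 65.7% × 0.1163 = 0.0764 g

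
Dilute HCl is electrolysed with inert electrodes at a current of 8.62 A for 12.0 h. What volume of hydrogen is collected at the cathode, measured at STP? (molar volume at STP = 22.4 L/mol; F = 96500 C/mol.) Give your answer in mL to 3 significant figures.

Charge passed = 8.62 × 43200 = 3.724×10^5 C
Moles of electrons = 3.724×10^5 / 96500 = 3.859 mol
2H⁺ + 2e⁻ → H₂, so n(H₂) = 3.859 / 2 = 1.930 mol
V = 1.930 × 22.4 = 43.23 L
= 43200 mL

43200 mL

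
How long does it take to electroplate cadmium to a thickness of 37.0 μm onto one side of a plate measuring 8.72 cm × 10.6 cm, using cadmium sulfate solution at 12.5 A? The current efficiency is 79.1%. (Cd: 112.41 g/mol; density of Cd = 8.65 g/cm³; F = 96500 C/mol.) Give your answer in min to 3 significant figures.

8.56 min

Plated area = 8.72 × 10.6 = 92.43 cm²
Volume = 92.43 × 37.0×10⁻⁴ cm = 0.3420 cm³
m(Cd) = 0.3420 × 8.65 = 2.958 g
n(Cd) = 2.958 / 112.41 = 0.02631 mol; n(e⁻) = 2 × 0.02631 = 0.05262 mol
Q = 0.05262 × 96500 / 0.791 = 6420 C
t = 6420 / 12.5 = 513.6 s = 8.56 min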